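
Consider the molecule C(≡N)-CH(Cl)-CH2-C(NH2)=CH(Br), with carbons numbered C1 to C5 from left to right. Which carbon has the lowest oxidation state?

C3

Tallying each carbon's bonds:
C1: 1C, 3N → 0 + 3 = +3
C2: 2C, 1H, 1Cl → 0 − 1 + 1 = 0
C3: 2C, 2H → 0 − 2 = -2
C4: 3C, 1N → 0 + 1 = +1
C5: 2C, 1H, 1Br → 0 − 1 + 1 = 0
The most reduced carbon is C3 at -2.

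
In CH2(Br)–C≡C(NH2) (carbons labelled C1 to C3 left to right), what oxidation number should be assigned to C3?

Count +1 for every bond to an atom more electronegative than carbon and −1 for every bond to one less electronegative; C–C bonds are 0.
C3 has a triple bond to C (3×0 = 0), one bond to N (+1).
Oxidation state = 0 + 1 = +1.

+1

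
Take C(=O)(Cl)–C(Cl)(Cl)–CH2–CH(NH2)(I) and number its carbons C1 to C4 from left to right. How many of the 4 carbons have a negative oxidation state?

1

Bonds to more-electronegative neighbours contribute +1 each, bonds to H or metals contribute −1 each, and C–C bonds contribute 0. Tallying each carbon:
C1: 1C, 2O, 1Cl → 0 + 2 + 1 = +3
C2: 2C, 2Cl → 0 + 2 = +2
C3: 2C, 2H → 0 − 2 = -2
C4: 1C, 1H, 1N, 1I → 0 − 1 + 1 + 1 = +1
1 carbon (C3) meets the condition.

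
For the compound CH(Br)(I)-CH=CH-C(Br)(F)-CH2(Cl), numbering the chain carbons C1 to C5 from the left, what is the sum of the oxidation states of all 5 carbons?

0

Bonds to more-electronegative neighbours contribute +1 each, bonds to H or metals contribute −1 each, and C–C bonds contribute 0. Tallying each carbon:
C1: 1C, 1H, 1Br, 1I → 0 − 1 + 1 + 1 = +1
C2: 3C, 1H → 0 − 1 = -1
C3: 3C, 1H → 0 − 1 = -1
C4: 2C, 1F, 1Br → 0 + 1 + 1 = +2
C5: 1C, 2H, 1Cl → 0 − 2 + 1 = -1
Sum = +1 − 1 − 1 + 2 − 1 = 0.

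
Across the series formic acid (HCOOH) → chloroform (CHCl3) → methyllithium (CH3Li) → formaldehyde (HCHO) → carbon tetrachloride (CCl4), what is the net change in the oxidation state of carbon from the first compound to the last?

+2

Carbon oxidation states along the series — formic acid: +2, chloroform: +2, methyllithium: -4, formaldehyde: 0, carbon tetrachloride: +4.
Net change = +4 − (+2) = +2.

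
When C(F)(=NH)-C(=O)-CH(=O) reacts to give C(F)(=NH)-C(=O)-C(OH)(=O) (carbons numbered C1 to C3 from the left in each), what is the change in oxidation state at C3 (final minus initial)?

Before: C3 has 1 bond to C, 1 bond to H, 2 bonds to O → oxidation state +1.
After: C3 has 1 bond to C, 3 bonds to O → oxidation state +3.
Δ = +3 − (+1) = +2, so this is an oxidation at C3.

+2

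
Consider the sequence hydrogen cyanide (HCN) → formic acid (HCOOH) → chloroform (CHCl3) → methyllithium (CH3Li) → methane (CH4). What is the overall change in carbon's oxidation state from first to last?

Carbon oxidation states along the series — hydrogen cyanide: +2, formic acid: +2, chloroform: +2, methyllithium: -4, methane: -4.
Net change = -4 − (+2) = -6.

-6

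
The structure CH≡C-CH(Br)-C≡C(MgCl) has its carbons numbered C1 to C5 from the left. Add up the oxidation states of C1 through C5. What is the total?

Tallying each carbon's bonds:
C1: 3C, 1H → 0 − 1 = -1
C2: 4C → 0 = 0
C3: 2C, 1H, 1Br → 0 − 1 + 1 = 0
C4: 4C → 0 = 0
C5: 3C, 1Mg → 0 − 1 = -1
Sum = -1 + 0 + 0 + 0 − 1 = -2.

-2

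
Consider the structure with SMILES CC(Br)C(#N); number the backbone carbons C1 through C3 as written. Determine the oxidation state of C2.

Bonds to more-electronegative neighbours contribute +1 each, bonds to H or metals contribute −1 each, and C–C bonds contribute 0.
C2 has one bond to C (0), one bond to C (0), one bond to Br (+1), one bond to H (-1).
Oxidation state = 0 + 0 + 1 − 1 = 0.

0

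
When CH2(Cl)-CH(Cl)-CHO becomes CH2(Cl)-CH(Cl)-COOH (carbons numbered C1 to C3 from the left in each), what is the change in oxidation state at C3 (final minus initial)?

+2

Before: C3 has 1 bond to C, 1 bond to H, 2 bonds to O → oxidation state +1.
After: C3 has 1 bond to C, 3 bonds to O → oxidation state +3.
Δ = +3 − (+1) = +2, so this is an oxidation at C3.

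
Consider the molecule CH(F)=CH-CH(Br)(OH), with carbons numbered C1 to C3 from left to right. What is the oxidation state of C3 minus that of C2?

+2

C3: 1C, 1H, 1O, 1Br → 0 − 1 + 1 + 1 = +1
C2: 3C, 1H → 0 − 1 = -1
Difference: +1 − (-1) = +2.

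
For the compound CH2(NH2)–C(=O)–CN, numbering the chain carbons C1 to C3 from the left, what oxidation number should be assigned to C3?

C3 has one bond to C (0), a triple bond to N (3×+1 = +3).
Oxidation state = 0 + 3 = +3.

+3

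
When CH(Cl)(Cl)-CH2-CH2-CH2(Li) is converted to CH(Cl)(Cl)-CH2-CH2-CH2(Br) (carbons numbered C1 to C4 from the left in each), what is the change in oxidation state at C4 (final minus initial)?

+2

Before: C4 has 1 bond to C, 2 bonds to H, 1 bond to Li → oxidation state -3.
After: C4 has 1 bond to C, 2 bonds to H, 1 bond to Br → oxidation state -1.
Δ = -1 − (-3) = +2, so this is an oxidation at C4.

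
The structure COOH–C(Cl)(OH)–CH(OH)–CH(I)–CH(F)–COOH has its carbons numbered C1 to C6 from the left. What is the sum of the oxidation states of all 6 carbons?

Tallying each carbon's bonds:
C1: 1C, 3O → 0 + 3 = +3
C2: 2C, 1O, 1Cl → 0 + 1 + 1 = +2
C3: 2C, 1H, 1O → 0 − 1 + 1 = 0
C4: 2C, 1H, 1I → 0 − 1 + 1 = 0
C5: 2C, 1H, 1F → 0 − 1 + 1 = 0
C6: 1C, 3O → 0 + 3 = +3
Sum = +3 + 2 + 0 + 0 + 0 + 3 = +8.

+8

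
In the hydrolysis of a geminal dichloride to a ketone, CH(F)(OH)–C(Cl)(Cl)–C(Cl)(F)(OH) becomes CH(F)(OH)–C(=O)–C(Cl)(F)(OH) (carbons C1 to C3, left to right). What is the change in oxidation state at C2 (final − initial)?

Before: C2 has 2 bonds to C, 2 bonds to Cl → oxidation state +2.
After: C2 has 2 bonds to C, 2 bonds to O → oxidation state +2.
Δ = +2 − (+2) = 0, so no net redox change at C2.

0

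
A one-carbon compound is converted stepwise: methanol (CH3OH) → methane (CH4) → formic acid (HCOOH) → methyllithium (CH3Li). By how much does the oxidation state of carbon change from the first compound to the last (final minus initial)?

Carbon oxidation states along the series — methanol: -2, methane: -4, formic acid: +2, methyllithium: -4.
Net change = -4 − (-2) = -2.

-2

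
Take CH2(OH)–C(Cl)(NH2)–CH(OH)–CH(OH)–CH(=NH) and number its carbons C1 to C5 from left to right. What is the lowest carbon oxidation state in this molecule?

-1

Assign +1 per bond to O/N/halogen, −1 per bond to H or an electropositive element, and 0 per bond to carbon. Tallying each carbon:
C1: 1C, 2H, 1O → 0 − 2 + 1 = -1
C2: 2C, 1N, 1Cl → 0 + 1 + 1 = +2
C3: 2C, 1H, 1O → 0 − 1 + 1 = 0
C4: 2C, 1H, 1O → 0 − 1 + 1 = 0
C5: 1C, 1H, 2N → 0 − 1 + 2 = +1
The lowest value is -1.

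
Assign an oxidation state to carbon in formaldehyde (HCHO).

0

Bonds to more-electronegative neighbours contribute +1 each, bonds to H or metals contribute −1 each, and C–C bonds contribute 0.
The carbon has one bond to H (-1), one bond to H (-1), a double bond to O (2×+1 = +2).
Oxidation state = -1 − 1 + 2 = 0.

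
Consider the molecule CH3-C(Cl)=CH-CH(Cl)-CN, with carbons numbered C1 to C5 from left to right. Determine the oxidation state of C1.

-3

C1 has one bond to C (0), one bond to H (-1), one bond to H (-1), one bond to H (-1).
Oxidation state = 0 − 1 − 1 − 1 = -3.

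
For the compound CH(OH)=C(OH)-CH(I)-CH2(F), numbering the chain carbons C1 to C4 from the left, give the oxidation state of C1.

C1 has a double bond to C (2×0 = 0), one bond to O (+1), one bond to H (-1).
Oxidation state = 0 + 1 − 1 = 0.

0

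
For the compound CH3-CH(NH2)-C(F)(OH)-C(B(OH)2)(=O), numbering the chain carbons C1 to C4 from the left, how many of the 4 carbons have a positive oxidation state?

Tallying each carbon's bonds:
C1: 1C, 3H → 0 − 3 = -3
C2: 2C, 1H, 1N → 0 − 1 + 1 = 0
C3: 2C, 1O, 1F → 0 + 1 + 1 = +2
C4: 1C, 2O, 1B → 0 + 2 − 1 = +1
2 carbons (C3, C4) meet the condition.

2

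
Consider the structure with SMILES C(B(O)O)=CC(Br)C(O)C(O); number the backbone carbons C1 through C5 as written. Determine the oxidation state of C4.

C4 has one bond to C (0), one bond to C (0), one bond to H (-1), one bond to O (+1).
Oxidation state = 0 + 0 − 1 + 1 = 0.

0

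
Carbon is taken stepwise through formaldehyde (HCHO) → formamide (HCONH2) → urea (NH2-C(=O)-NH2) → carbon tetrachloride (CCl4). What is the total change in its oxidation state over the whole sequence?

Carbon oxidation states along the series — formaldehyde: 0, formamide: +2, urea: +4, carbon tetrachloride: +4.
Net change = +4 − (0) = +4.

+4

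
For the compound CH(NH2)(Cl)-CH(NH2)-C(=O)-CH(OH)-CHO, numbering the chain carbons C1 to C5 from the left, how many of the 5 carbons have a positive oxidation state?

Tallying each carbon's bonds:
C1: 1C, 1H, 1N, 1Cl → 0 − 1 + 1 + 1 = +1
C2: 2C, 1H, 1N → 0 − 1 + 1 = 0
C3: 2C, 2O → 0 + 2 = +2
C4: 2C, 1H, 1O → 0 − 1 + 1 = 0
C5: 1C, 1H, 2O → 0 − 1 + 2 = +1
3 carbons (C1, C3, C5) meet the condition.

3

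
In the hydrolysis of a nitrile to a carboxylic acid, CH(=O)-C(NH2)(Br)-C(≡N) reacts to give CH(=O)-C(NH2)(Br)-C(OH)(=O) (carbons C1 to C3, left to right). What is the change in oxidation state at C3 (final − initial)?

Before: C3 has 1 bond to C, 3 bonds to N → oxidation state +3.
After: C3 has 1 bond to C, 3 bonds to O → oxidation state +3.
Δ = +3 − (+3) = 0, so no net redox change at C3.

0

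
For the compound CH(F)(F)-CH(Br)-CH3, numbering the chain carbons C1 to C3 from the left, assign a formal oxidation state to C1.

Count +1 for every bond to an atom more electronegative than carbon and −1 for every bond to one less electronegative; C–C bonds are 0.
C1 has one bond to C (0), one bond to H (-1), one bond to F (+1), one bond to F (+1).
Oxidation state = 0 − 1 + 1 + 1 = +1.

+1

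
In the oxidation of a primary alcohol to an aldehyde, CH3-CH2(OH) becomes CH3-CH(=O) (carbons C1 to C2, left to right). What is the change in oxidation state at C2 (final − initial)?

+2

Before: C2 has 1 bond to C, 2 bonds to H, 1 bond to O → oxidation state -1.
After: C2 has 1 bond to C, 1 bond to H, 2 bonds to O → oxidation state +1.
Δ = +1 − (-1) = +2, so this is an oxidation at C2.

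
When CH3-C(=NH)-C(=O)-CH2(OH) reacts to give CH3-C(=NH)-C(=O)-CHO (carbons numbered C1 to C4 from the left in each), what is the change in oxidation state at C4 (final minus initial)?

+2

Before: C4 has 1 bond to C, 2 bonds to H, 1 bond to O → oxidation state -1.
After: C4 has 1 bond to C, 1 bond to H, 2 bonds to O → oxidation state +1.
Δ = +1 − (-1) = +2, so this is an oxidation at C4.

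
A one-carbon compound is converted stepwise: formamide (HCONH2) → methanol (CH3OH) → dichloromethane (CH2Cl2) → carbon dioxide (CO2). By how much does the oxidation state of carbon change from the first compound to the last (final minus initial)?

Carbon oxidation states along the series — formamide: +2, methanol: -2, dichloromethane: 0, carbon dioxide: +4.
Net change = +4 − (+2) = +2.

+2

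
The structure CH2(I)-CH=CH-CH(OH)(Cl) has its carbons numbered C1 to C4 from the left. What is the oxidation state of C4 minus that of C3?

+2

C4: 1C, 1H, 1O, 1Cl → 0 − 1 + 1 + 1 = +1
C3: 3C, 1H → 0 − 1 = -1
Difference: +1 − (-1) = +2.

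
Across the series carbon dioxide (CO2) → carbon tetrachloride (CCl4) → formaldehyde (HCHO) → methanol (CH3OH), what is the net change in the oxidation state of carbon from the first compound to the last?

-6

Carbon oxidation states along the series — carbon dioxide: +4, carbon tetrachloride: +4, formaldehyde: 0, methanol: -2.
Net change = -2 − (+4) = -6.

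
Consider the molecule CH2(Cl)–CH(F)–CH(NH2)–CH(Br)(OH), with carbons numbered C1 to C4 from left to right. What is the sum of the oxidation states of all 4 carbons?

0

Tallying each carbon's bonds:
C1: 1C, 2H, 1Cl → 0 − 2 + 1 = -1
C2: 2C, 1H, 1F → 0 − 1 + 1 = 0
C3: 2C, 1H, 1N → 0 − 1 + 1 = 0
C4: 1C, 1H, 1O, 1Br → 0 − 1 + 1 + 1 = +1
Sum = -1 + 0 + 0 + 1 = 0.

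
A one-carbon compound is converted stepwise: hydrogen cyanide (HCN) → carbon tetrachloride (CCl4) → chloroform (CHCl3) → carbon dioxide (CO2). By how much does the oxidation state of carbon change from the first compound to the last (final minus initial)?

Carbon oxidation states along the series — hydrogen cyanide: +2, carbon tetrachloride: +4, chloroform: +2, carbon dioxide: +4.
Net change = +4 − (+2) = +2.

+2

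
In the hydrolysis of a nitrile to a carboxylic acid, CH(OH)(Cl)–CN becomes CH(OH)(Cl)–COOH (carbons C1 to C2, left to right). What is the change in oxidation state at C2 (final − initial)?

Before: C2 has 1 bond to C, 3 bonds to N → oxidation state +3.
After: C2 has 1 bond to C, 3 bonds to O → oxidation state +3.
Δ = +3 − (+3) = 0, so no net redox change at C2.

0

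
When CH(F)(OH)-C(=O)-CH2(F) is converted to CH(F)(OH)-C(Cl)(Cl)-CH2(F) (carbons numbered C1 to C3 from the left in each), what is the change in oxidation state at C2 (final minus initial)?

0

Before: C2 has 2 bonds to C, 2 bonds to O → oxidation state +2.
After: C2 has 2 bonds to C, 2 bonds to Cl → oxidation state +2.
Δ = +2 − (+2) = 0, so no net redox change at C2.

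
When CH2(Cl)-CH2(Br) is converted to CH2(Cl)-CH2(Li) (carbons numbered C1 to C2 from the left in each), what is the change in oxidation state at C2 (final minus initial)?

Before: C2 has 1 bond to C, 2 bonds to H, 1 bond to Br → oxidation state -1.
After: C2 has 1 bond to C, 2 bonds to H, 1 bond to Li → oxidation state -3.
Δ = -3 − (-1) = -2, so this is a reduction at C2.

-2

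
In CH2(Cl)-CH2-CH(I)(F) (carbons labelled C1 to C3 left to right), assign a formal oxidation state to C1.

C1 has one bond to C (0), one bond to Cl (+1), one bond to H (-1), one bond to H (-1).
Oxidation state = 0 + 1 − 1 − 1 = -1.

-1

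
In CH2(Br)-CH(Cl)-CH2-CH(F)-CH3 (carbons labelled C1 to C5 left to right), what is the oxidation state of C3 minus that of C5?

+1

C3: 2C, 2H → 0 − 2 = -2
C5: 1C, 3H → 0 − 3 = -3
Difference: -2 − (-3) = +1.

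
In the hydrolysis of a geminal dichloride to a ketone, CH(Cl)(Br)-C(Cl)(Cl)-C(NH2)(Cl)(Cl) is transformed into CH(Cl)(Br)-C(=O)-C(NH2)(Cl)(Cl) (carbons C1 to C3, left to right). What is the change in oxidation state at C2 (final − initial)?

0

Before: C2 has 2 bonds to C, 2 bonds to Cl → oxidation state +2.
After: C2 has 2 bonds to C, 2 bonds to O → oxidation state +2.
Δ = +2 − (+2) = 0, so no net redox change at C2.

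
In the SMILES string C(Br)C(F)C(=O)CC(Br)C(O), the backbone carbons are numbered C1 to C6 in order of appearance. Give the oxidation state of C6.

-1

C6 has one bond to C (0), one bond to O (+1), one bond to H (-1), one bond to H (-1).
Oxidation state = 0 + 1 − 1 − 1 = -1.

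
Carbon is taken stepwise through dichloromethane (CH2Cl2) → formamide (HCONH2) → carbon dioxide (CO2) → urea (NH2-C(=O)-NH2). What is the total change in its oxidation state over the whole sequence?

Carbon oxidation states along the series — dichloromethane: 0, formamide: +2, carbon dioxide: +4, urea: +4.
Net change = +4 − (0) = +4.

+4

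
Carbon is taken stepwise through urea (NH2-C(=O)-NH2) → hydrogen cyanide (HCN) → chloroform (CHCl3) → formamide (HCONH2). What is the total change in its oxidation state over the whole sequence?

-2

Carbon oxidation states along the series — urea: +4, hydrogen cyanide: +2, chloroform: +2, formamide: +2.
Net change = +2 − (+4) = -2.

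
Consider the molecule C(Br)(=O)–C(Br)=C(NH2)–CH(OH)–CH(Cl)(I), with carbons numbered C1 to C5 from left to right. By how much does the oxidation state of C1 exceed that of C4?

C1: 1C, 2O, 1Br → 0 + 2 + 1 = +3
C4: 2C, 1H, 1O → 0 − 1 + 1 = 0
Difference: +3 − (0) = +3.

+3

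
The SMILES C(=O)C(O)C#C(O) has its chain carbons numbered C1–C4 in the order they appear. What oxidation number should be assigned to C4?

C4 has a triple bond to C (3×0 = 0), one bond to O (+1).
Oxidation state = 0 + 1 = +1.

+1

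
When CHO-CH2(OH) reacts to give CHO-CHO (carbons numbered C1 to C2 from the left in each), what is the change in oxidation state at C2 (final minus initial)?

Before: C2 has 1 bond to C, 2 bonds to H, 1 bond to O → oxidation state -1.
After: C2 has 1 bond to C, 1 bond to H, 2 bonds to O → oxidation state +1.
Δ = +1 − (-1) = +2, so this is an oxidation at C2.

+2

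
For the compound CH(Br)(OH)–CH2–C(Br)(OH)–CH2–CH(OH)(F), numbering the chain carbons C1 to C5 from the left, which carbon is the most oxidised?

C3

Count +1 for every bond to an atom more electronegative than carbon and −1 for every bond to one less electronegative; C–C bonds are 0. Tallying each carbon:
C1: 1C, 1H, 1O, 1Br → 0 − 1 + 1 + 1 = +1
C2: 2C, 2H → 0 − 2 = -2
C3: 2C, 1O, 1Br → 0 + 1 + 1 = +2
C4: 2C, 2H → 0 − 2 = -2
C5: 1C, 1H, 1O, 1F → 0 − 1 + 1 + 1 = +1
The most oxidised carbon is C3 at +2.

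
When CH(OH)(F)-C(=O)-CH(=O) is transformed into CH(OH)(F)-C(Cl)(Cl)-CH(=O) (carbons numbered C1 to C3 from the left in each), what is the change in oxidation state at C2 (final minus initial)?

0

Before: C2 has 2 bonds to C, 2 bonds to O → oxidation state +2.
After: C2 has 2 bonds to C, 2 bonds to Cl → oxidation state +2.
Δ = +2 − (+2) = 0, so no net redox change at C2.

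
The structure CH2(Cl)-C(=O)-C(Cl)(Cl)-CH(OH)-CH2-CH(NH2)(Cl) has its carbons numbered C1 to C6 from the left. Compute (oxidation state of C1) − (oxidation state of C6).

-2

C1: 1C, 2H, 1Cl → 0 − 2 + 1 = -1
C6: 1C, 1H, 1N, 1Cl → 0 − 1 + 1 + 1 = +1
Difference: -1 − (+1) = -2.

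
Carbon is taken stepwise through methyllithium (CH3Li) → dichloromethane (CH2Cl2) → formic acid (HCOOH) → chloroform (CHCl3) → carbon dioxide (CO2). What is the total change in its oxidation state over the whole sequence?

+8

Carbon oxidation states along the series — methyllithium: -4, dichloromethane: 0, formic acid: +2, chloroform: +2, carbon dioxide: +4.
Net change = +4 − (-4) = +8.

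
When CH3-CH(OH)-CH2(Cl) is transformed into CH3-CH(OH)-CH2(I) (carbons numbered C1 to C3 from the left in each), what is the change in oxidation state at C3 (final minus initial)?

Before: C3 has 1 bond to C, 2 bonds to H, 1 bond to Cl → oxidation state -1.
After: C3 has 1 bond to C, 2 bonds to H, 1 bond to I → oxidation state -1.
Δ = -1 − (-1) = 0, so no net redox change at C3.

0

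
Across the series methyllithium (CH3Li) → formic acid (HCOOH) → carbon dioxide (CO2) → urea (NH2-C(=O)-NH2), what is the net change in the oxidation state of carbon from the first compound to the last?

+8

Carbon oxidation states along the series — methyllithium: -4, formic acid: +2, carbon dioxide: +4, urea: +4.
Net change = +4 − (-4) = +8.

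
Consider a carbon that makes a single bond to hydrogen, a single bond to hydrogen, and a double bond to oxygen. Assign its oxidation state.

Assign +1 per bond to O/N/halogen, −1 per bond to H or an electropositive element, and 0 per bond to carbon.
The carbon has a double bond to O (2×+1 = +2), one bond to H (-1), one bond to H (-1).
Oxidation state = +2 − 1 − 1 = 0.

0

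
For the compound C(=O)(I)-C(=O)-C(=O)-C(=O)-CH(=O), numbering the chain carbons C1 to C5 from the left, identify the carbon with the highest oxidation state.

Bonds to more-electronegative neighbours contribute +1 each, bonds to H or metals contribute −1 each, and C–C bonds contribute 0. Tallying each carbon:
C1: 1C, 2O, 1I → 0 + 2 + 1 = +3
C2: 2C, 2O → 0 + 2 = +2
C3: 2C, 2O → 0 + 2 = +2
C4: 2C, 2O → 0 + 2 = +2
C5: 1C, 1H, 2O → 0 − 1 + 2 = +1
The most oxidised carbon is C1 at +3.

C1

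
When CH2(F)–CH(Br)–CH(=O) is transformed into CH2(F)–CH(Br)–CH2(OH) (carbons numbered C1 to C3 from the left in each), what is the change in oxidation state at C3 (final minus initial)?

-2

Before: C3 has 1 bond to C, 1 bond to H, 2 bonds to O → oxidation state +1.
After: C3 has 1 bond to C, 2 bonds to H, 1 bond to O → oxidation state -1.
Δ = -1 − (+1) = -2, so this is a reduction at C3.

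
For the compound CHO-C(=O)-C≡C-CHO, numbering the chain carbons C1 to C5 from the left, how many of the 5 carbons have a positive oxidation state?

3

Tallying each carbon's bonds:
C1: 1C, 1H, 2O → 0 − 1 + 2 = +1
C2: 2C, 2O → 0 + 2 = +2
C3: 4C → 0 = 0
C4: 4C → 0 = 0
C5: 1C, 1H, 2O → 0 − 1 + 2 = +1
3 carbons (C1, C2, C5) meet the condition.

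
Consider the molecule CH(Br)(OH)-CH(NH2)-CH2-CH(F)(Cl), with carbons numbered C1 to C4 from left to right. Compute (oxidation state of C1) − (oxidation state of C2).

+1

C1: 1C, 1H, 1O, 1Br → 0 − 1 + 1 + 1 = +1
C2: 2C, 1H, 1N → 0 − 1 + 1 = 0
Difference: +1 − (0) = +1.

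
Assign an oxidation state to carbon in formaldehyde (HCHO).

0

The carbon has one bond to H (-1), one bond to H (-1), a double bond to O (2×+1 = +2).
Oxidation state = -1 − 1 + 2 = 0.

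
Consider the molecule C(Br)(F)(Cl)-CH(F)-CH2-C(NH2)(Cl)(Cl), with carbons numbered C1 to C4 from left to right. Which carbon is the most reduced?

C3

Assign +1 per bond to O/N/halogen, −1 per bond to H or an electropositive element, and 0 per bond to carbon. Tallying each carbon:
C1: 1C, 1F, 1Cl, 1Br → 0 + 1 + 1 + 1 = +3
C2: 2C, 1H, 1F → 0 − 1 + 1 = 0
C3: 2C, 2H → 0 − 2 = -2
C4: 1C, 1N, 2Cl → 0 + 1 + 2 = +3
The most reduced carbon is C3 at -2.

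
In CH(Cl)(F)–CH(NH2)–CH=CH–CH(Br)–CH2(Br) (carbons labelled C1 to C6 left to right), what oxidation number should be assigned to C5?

0

Assign +1 per bond to O/N/halogen, −1 per bond to H or an electropositive element, and 0 per bond to carbon.
C5 has one bond to C (0), one bond to C (0), one bond to Br (+1), one bond to H (-1).
Oxidation state = 0 + 0 + 1 − 1 = 0.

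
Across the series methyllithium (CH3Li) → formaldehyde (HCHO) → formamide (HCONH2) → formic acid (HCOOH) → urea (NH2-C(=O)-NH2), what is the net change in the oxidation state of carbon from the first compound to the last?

Carbon oxidation states along the series — methyllithium: -4, formaldehyde: 0, formamide: +2, formic acid: +2, urea: +4.
Net change = +4 − (-4) = +8.

+8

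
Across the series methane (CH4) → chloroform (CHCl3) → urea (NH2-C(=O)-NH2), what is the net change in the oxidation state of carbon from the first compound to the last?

Carbon oxidation states along the series — methane: -4, chloroform: +2, urea: +4.
Net change = +4 − (-4) = +8.

+8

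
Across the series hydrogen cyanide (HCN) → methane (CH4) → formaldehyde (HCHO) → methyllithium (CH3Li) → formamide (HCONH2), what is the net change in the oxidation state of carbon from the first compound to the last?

0

Carbon oxidation states along the series — hydrogen cyanide: +2, methane: -4, formaldehyde: 0, methyllithium: -4, formamide: +2.
Net change = +2 − (+2) = 0.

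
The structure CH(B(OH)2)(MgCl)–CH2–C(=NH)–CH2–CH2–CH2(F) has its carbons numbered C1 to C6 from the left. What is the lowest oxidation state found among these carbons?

-3

Tallying each carbon's bonds:
C1: 1C, 1H, 1Mg, 1B → 0 − 1 − 1 − 1 = -3
C2: 2C, 2H → 0 − 2 = -2
C3: 2C, 2N → 0 + 2 = +2
C4: 2C, 2H → 0 − 2 = -2
C5: 2C, 2H → 0 − 2 = -2
C6: 1C, 2H, 1F → 0 − 2 + 1 = -1
The lowest value is -3.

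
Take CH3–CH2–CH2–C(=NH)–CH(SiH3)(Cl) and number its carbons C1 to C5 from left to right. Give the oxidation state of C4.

C4 has one bond to C (0), one bond to C (0), a double bond to N (2×+1 = +2).
Oxidation state = 0 + 0 + 2 = +2.

+2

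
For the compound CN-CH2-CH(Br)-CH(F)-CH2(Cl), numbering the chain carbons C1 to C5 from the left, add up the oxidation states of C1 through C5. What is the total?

0

Tallying each carbon's bonds:
C1: 1C, 3N → 0 + 3 = +3
C2: 2C, 2H → 0 − 2 = -2
C3: 2C, 1H, 1Br → 0 − 1 + 1 = 0
C4: 2C, 1H, 1F → 0 − 1 + 1 = 0
C5: 1C, 2H, 1Cl → 0 − 2 + 1 = -1
Sum = +3 − 2 + 0 + 0 − 1 = 0.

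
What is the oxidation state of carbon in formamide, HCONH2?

The carbon has one bond to H (-1), a double bond to O (2×+1 = +2), one bond to N (+1).
Oxidation state = -1 + 2 + 1 = +2.

+2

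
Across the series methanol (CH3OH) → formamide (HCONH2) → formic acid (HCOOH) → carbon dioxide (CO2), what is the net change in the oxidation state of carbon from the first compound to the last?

+6

Carbon oxidation states along the series — methanol: -2, formamide: +2, formic acid: +2, carbon dioxide: +4.
Net change = +4 − (-2) = +6.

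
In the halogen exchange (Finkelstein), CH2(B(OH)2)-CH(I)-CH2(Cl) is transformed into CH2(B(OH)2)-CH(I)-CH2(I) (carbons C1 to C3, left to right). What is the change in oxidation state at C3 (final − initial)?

0

Before: C3 has 1 bond to C, 2 bonds to H, 1 bond to Cl → oxidation state -1.
After: C3 has 1 bond to C, 2 bonds to H, 1 bond to I → oxidation state -1.
Δ = -1 − (-1) = 0, so no net redox change at C3.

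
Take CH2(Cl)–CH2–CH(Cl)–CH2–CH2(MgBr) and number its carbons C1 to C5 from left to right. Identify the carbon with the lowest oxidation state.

C5

Tallying each carbon's bonds:
C1: 1C, 2H, 1Cl → 0 − 2 + 1 = -1
C2: 2C, 2H → 0 − 2 = -2
C3: 2C, 1H, 1Cl → 0 − 1 + 1 = 0
C4: 2C, 2H → 0 − 2 = -2
C5: 1C, 2H, 1Mg → 0 − 2 − 1 = -3
The most reduced carbon is C5 at -3.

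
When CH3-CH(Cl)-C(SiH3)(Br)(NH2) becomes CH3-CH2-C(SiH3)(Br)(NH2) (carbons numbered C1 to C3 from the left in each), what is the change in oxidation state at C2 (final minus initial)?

-2

Before: C2 has 2 bonds to C, 1 bond to H, 1 bond to Cl → oxidation state 0.
After: C2 has 2 bonds to C, 2 bonds to H → oxidation state -2.
Δ = -2 − (0) = -2, so this is a reduction at C2.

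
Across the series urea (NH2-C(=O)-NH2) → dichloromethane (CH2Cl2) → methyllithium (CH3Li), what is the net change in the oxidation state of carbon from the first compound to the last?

Carbon oxidation states along the series — urea: +4, dichloromethane: 0, methyllithium: -4.
Net change = -4 − (+4) = -8.

-8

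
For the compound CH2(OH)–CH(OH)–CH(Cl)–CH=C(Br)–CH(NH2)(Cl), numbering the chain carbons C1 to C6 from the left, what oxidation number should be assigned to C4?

C4 has one bond to C (0), a double bond to C (2×0 = 0), one bond to H (-1).
Oxidation state = 0 + 0 − 1 = -1.

-1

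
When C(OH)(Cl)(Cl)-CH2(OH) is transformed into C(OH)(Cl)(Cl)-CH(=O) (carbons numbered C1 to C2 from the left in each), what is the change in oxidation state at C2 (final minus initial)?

+2

Before: C2 has 1 bond to C, 2 bonds to H, 1 bond to O → oxidation state -1.
After: C2 has 1 bond to C, 1 bond to H, 2 bonds to O → oxidation state +1.
Δ = +1 − (-1) = +2, so this is an oxidation at C2.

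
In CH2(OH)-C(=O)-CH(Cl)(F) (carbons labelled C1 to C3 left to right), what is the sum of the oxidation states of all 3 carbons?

Tallying each carbon's bonds:
C1: 1C, 2H, 1O → 0 − 2 + 1 = -1
C2: 2C, 2O → 0 + 2 = +2
C3: 1C, 1H, 1F, 1Cl → 0 − 1 + 1 + 1 = +1
Sum = -1 + 2 + 1 = +2.

+2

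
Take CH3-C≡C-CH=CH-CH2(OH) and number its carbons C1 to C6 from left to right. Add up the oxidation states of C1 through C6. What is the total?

Tallying each carbon's bonds:
C1: 1C, 3H → 0 − 3 = -3
C2: 4C → 0 = 0
C3: 4C → 0 = 0
C4: 3C, 1H → 0 − 1 = -1
C5: 3C, 1H → 0 − 1 = -1
C6: 1C, 2H, 1O → 0 − 2 + 1 = -1
Sum = -3 + 0 + 0 − 1 − 1 − 1 = -6.

-6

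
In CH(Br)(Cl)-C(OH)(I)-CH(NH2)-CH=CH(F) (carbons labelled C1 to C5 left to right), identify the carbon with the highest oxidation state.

C2

Bonds to more-electronegative neighbours contribute +1 each, bonds to H or metals contribute −1 each, and C–C bonds contribute 0. Tallying each carbon:
C1: 1C, 1H, 1Cl, 1Br → 0 − 1 + 1 + 1 = +1
C2: 2C, 1O, 1I → 0 + 1 + 1 = +2
C3: 2C, 1H, 1N → 0 − 1 + 1 = 0
C4: 3C, 1H → 0 − 1 = -1
C5: 2C, 1H, 1F → 0 − 1 + 1 = 0
The most oxidised carbon is C2 at +2.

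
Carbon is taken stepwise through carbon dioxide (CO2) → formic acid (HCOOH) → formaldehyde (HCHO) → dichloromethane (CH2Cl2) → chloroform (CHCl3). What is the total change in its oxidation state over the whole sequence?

Carbon oxidation states along the series — carbon dioxide: +4, formic acid: +2, formaldehyde: 0, dichloromethane: 0, chloroform: +2.
Net change = +2 − (+4) = -2.

-2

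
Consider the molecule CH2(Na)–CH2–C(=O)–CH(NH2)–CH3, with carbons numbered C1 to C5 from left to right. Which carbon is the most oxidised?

Tallying each carbon's bonds:
C1: 1C, 2H, 1Na → 0 − 2 − 1 = -3
C2: 2C, 2H → 0 − 2 = -2
C3: 2C, 2O → 0 + 2 = +2
C4: 2C, 1H, 1N → 0 − 1 + 1 = 0
C5: 1C, 3H → 0 − 3 = -3
The most oxidised carbon is C3 at +2.

C3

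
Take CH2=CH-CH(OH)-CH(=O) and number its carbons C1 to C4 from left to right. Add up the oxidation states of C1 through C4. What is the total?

-2

Tallying each carbon's bonds:
C1: 2C, 2H → 0 − 2 = -2
C2: 3C, 1H → 0 − 1 = -1
C3: 2C, 1H, 1O → 0 − 1 + 1 = 0
C4: 1C, 1H, 2O → 0 − 1 + 2 = +1
Sum = -2 − 1 + 0 + 1 = -2.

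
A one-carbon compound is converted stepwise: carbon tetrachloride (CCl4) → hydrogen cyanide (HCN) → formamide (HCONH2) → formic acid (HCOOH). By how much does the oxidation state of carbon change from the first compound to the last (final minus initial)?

-2

Carbon oxidation states along the series — carbon tetrachloride: +4, hydrogen cyanide: +2, formamide: +2, formic acid: +2.
Net change = +2 − (+4) = -2.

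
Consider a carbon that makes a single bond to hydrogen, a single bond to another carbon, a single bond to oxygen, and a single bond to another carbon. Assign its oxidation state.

The carbon has one bond to C (0), one bond to C (0), one bond to H (-1), one bond to O (+1).
Oxidation state = 0 + 0 − 1 + 1 = 0.

0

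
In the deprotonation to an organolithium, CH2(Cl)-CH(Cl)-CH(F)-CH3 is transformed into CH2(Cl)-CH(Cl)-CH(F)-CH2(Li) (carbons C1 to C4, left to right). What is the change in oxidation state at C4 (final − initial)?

Before: C4 has 1 bond to C, 3 bonds to H → oxidation state -3.
After: C4 has 1 bond to C, 2 bonds to H, 1 bond to Li → oxidation state -3.
Δ = -3 − (-3) = 0, so no net redox change at C4.

0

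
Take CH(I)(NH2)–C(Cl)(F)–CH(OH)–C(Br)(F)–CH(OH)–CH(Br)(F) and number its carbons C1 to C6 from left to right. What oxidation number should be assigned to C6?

+1

C6 has one bond to C (0), one bond to Br (+1), one bond to H (-1), one bond to F (+1).
Oxidation state = 0 + 1 − 1 + 1 = +1.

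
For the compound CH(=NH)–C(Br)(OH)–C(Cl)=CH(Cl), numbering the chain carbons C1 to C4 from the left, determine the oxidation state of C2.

+2

C2 has one bond to C (0), one bond to C (0), one bond to Br (+1), one bond to O (+1).
Oxidation state = 0 + 0 + 1 + 1 = +2.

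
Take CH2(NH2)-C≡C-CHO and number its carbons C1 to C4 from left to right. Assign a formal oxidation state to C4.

Bonds to more-electronegative neighbours contribute +1 each, bonds to H or metals contribute −1 each, and C–C bonds contribute 0.
C4 has one bond to C (0), one bond to H (-1), a double bond to O (2×+1 = +2).
Oxidation state = 0 − 1 + 2 = +1.

+1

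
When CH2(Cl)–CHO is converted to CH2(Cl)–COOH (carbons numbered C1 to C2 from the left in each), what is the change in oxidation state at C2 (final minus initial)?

+2

Before: C2 has 1 bond to C, 1 bond to H, 2 bonds to O → oxidation state +1.
After: C2 has 1 bond to C, 3 bonds to O → oxidation state +3.
Δ = +3 − (+1) = +2, so this is an oxidation at C2.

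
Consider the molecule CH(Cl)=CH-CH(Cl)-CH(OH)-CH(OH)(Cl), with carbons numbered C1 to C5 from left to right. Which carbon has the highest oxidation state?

C5

Assign +1 per bond to O/N/halogen, −1 per bond to H or an electropositive element, and 0 per bond to carbon. Tallying each carbon:
C1: 2C, 1H, 1Cl → 0 − 1 + 1 = 0
C2: 3C, 1H → 0 − 1 = -1
C3: 2C, 1H, 1Cl → 0 − 1 + 1 = 0
C4: 2C, 1H, 1O → 0 − 1 + 1 = 0
C5: 1C, 1H, 1O, 1Cl → 0 − 1 + 1 + 1 = +1
The most oxidised carbon is C5 at +1.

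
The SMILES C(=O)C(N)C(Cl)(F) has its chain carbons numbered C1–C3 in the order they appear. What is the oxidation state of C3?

+1

Each bond to a more electronegative atom (O, N, halogen) counts +1, each bond to a less electronegative atom (H, metal, B, Si) counts −1, and each C–C bond counts 0.
C3 has one bond to C (0), one bond to H (-1), one bond to Cl (+1), one bond to F (+1).
Oxidation state = 0 − 1 + 1 + 1 = +1.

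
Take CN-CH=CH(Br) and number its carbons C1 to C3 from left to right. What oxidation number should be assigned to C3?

Count +1 for every bond to an atom more electronegative than carbon and −1 for every bond to one less electronegative; C–C bonds are 0.
C3 has a double bond to C (2×0 = 0), one bond to H (-1), one bond to Br (+1).
Oxidation state = 0 − 1 + 1 = 0.

0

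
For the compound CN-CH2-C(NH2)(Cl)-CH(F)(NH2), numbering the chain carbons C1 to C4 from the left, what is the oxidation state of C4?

+1

C4 has one bond to C (0), one bond to H (-1), one bond to F (+1), one bond to N (+1).
Oxidation state = 0 − 1 + 1 + 1 = +1.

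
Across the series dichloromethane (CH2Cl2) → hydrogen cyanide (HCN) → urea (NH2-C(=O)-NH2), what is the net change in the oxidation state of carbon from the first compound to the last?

Carbon oxidation states along the series — dichloromethane: 0, hydrogen cyanide: +2, urea: +4.
Net change = +4 − (0) = +4.

+4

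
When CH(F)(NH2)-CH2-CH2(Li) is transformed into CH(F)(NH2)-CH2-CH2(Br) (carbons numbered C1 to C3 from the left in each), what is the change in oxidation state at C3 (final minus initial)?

+2

Before: C3 has 1 bond to C, 2 bonds to H, 1 bond to Li → oxidation state -3.
After: C3 has 1 bond to C, 2 bonds to H, 1 bond to Br → oxidation state -1.
Δ = -1 − (-3) = +2, so this is an oxidation at C3.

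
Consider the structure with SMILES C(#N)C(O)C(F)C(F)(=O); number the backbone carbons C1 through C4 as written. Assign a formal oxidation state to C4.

+3

C4 has one bond to C (0), one bond to F (+1), a double bond to O (2×+1 = +2).
Oxidation state = 0 + 1 + 2 = +3.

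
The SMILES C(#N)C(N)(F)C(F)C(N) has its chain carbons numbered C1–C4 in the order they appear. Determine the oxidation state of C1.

Bonds to more-electronegative neighbours contribute +1 each, bonds to H or metals contribute −1 each, and C–C bonds contribute 0.
C1 has one bond to C (0), a triple bond to N (3×+1 = +3).
Oxidation state = 0 + 3 = +3.

+3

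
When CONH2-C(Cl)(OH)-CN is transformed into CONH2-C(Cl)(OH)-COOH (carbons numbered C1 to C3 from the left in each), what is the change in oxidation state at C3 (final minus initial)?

Before: C3 has 1 bond to C, 3 bonds to N → oxidation state +3.
After: C3 has 1 bond to C, 3 bonds to O → oxidation state +3.
Δ = +3 − (+3) = 0, so no net redox change at C3.

0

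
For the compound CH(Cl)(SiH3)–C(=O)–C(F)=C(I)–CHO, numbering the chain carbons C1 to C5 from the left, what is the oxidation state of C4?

Each bond to a more electronegative atom (O, N, halogen) counts +1, each bond to a less electronegative atom (H, metal, B, Si) counts −1, and each C–C bond counts 0.
C4 has a double bond to C (2×0 = 0), one bond to C (0), one bond to I (+1).
Oxidation state = 0 + 0 + 1 = +1.

+1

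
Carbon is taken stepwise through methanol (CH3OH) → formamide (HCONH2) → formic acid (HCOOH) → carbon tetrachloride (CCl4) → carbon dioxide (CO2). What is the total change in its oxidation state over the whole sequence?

Carbon oxidation states along the series — methanol: -2, formamide: +2, formic acid: +2, carbon tetrachloride: +4, carbon dioxide: +4.
Net change = +4 − (-2) = +6.

+6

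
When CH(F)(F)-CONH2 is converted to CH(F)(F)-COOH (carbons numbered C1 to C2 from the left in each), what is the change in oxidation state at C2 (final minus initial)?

Before: C2 has 1 bond to C, 2 bonds to O, 1 bond to N → oxidation state +3.
After: C2 has 1 bond to C, 3 bonds to O → oxidation state +3.
Δ = +3 − (+3) = 0, so no net redox change at C2.

0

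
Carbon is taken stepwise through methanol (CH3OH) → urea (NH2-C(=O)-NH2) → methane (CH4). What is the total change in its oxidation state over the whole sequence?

-2

Carbon oxidation states along the series — methanol: -2, urea: +4, methane: -4.
Net change = -4 − (-2) = -2.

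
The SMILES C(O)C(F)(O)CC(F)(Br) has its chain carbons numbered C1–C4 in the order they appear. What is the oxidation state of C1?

-1

C1 has one bond to C (0), one bond to H (-1), one bond to O (+1), one bond to H (-1).
Oxidation state = 0 − 1 + 1 − 1 = -1.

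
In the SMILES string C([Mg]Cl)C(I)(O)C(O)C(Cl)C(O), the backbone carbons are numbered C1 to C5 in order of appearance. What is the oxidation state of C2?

+2

C2 has one bond to C (0), one bond to C (0), one bond to I (+1), one bond to O (+1).
Oxidation state = 0 + 0 + 1 + 1 = +2.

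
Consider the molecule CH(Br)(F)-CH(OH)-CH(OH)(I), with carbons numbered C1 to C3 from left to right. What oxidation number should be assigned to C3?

+1

C3 has one bond to C (0), one bond to O (+1), one bond to H (-1), one bond to I (+1).
Oxidation state = 0 + 1 − 1 + 1 = +1.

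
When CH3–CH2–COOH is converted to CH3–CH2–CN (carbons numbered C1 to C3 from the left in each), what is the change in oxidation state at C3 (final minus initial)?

0

Before: C3 has 1 bond to C, 3 bonds to O → oxidation state +3.
After: C3 has 1 bond to C, 3 bonds to N → oxidation state +3.
Δ = +3 − (+3) = 0, so no net redox change at C3.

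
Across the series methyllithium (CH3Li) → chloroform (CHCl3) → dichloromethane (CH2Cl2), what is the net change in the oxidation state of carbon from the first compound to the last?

Carbon oxidation states along the series — methyllithium: -4, chloroform: +2, dichloromethane: 0.
Net change = 0 − (-4) = +4.

+4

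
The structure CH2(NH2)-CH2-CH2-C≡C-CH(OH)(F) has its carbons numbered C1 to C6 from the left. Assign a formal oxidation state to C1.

Each bond to a more electronegative atom (O, N, halogen) counts +1, each bond to a less electronegative atom (H, metal, B, Si) counts −1, and each C–C bond counts 0.
C1 has one bond to C (0), one bond to H (-1), one bond to H (-1), one bond to N (+1).
Oxidation state = 0 − 1 − 1 + 1 = -1.

-1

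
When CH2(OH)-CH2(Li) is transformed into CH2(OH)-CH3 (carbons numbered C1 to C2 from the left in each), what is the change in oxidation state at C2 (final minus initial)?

0

Before: C2 has 1 bond to C, 2 bonds to H, 1 bond to Li → oxidation state -3.
After: C2 has 1 bond to C, 3 bonds to H → oxidation state -3.
Δ = -3 − (-3) = 0, so no net redox change at C2.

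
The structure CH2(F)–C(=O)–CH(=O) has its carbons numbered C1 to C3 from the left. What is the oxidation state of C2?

C2 has one bond to C (0), one bond to C (0), a double bond to O (2×+1 = +2).
Oxidation state = 0 + 0 + 2 = +2.

+2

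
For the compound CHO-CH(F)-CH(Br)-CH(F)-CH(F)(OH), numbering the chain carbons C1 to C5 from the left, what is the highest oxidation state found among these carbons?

Assign +1 per bond to O/N/halogen, −1 per bond to H or an electropositive element, and 0 per bond to carbon. Tallying each carbon:
C1: 1C, 1H, 2O → 0 − 1 + 2 = +1
C2: 2C, 1H, 1F → 0 − 1 + 1 = 0
C3: 2C, 1H, 1Br → 0 − 1 + 1 = 0
C4: 2C, 1H, 1F → 0 − 1 + 1 = 0
C5: 1C, 1H, 1O, 1F → 0 − 1 + 1 + 1 = +1
The highest value is +1.

+1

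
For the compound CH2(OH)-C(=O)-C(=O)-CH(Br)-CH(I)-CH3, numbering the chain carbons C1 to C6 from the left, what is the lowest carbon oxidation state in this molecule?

Count +1 for every bond to an atom more electronegative than carbon and −1 for every bond to one less electronegative; C–C bonds are 0. Tallying each carbon:
C1: 1C, 2H, 1O → 0 − 2 + 1 = -1
C2: 2C, 2O → 0 + 2 = +2
C3: 2C, 2O → 0 + 2 = +2
C4: 2C, 1H, 1Br → 0 − 1 + 1 = 0
C5: 2C, 1H, 1I → 0 − 1 + 1 = 0
C6: 1C, 3H → 0 − 3 = -3
The lowest value is -3.

-3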